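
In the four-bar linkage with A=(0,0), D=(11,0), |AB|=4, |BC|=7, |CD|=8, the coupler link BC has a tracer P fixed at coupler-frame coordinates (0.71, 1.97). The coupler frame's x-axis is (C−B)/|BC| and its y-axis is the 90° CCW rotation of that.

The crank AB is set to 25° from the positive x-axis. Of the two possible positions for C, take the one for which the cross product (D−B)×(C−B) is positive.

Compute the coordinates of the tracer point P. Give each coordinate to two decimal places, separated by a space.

2.46 3.43

A=(0,0), D=(11.00,0)
B = A + 4.00·(cos25°, sin25°) = (3.6252, 1.6905)
|BD| = 7.5660
circle(B,7.00) ∩ circle(D,8.00): a=2.7917, h=6.4192
  candidates: C₊=(7.7806,7.3236) cross=48.568; C₋=(4.9122,-5.1902) cross=-48.568
  mode + wants cross > 0 → take C=(7.7806,7.3236) (cross=48.568)
ex = (C−B)/|BC| = (0.5936,0.8047); ey = (-0.8047,0.5936)
P = B + 0.71·ex + 1.97·ey = (2.4614,3.4313)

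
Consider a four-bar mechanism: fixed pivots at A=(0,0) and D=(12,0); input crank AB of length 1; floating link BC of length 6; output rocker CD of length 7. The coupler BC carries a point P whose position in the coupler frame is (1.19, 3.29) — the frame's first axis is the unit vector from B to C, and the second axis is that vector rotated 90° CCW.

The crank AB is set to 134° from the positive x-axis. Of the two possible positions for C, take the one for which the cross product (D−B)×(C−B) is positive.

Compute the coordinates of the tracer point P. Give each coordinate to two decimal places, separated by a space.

-0.08 4.16

A=(0,0), D=(12.00,0)
B = A + 1.00·(cos134°, sin134°) = (-0.6947, 0.7193)
|BD| = 12.7150
circle(B,6.00) ∩ circle(D,7.00): a=5.8463, h=1.3493
  candidates: C₊=(5.2186,1.7358) cross=17.157; C₋=(5.0659,-0.9586) cross=-17.157
  mode + wants cross > 0 → take C=(5.2186,1.7358) (cross=17.157)
ex = (C−B)/|BC| = (0.9855,0.1694); ey = (-0.1694,0.9855)
P = B + 1.19·ex + 3.29·ey = (-0.0792,4.1634)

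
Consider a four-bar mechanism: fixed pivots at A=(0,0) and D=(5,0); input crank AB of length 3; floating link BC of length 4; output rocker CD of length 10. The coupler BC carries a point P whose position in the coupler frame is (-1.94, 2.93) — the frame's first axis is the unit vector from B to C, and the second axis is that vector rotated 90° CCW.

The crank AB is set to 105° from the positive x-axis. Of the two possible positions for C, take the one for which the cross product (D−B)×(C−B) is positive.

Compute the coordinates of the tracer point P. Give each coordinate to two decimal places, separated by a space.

A=(0,0), D=(5.00,0)
B = A + 3.00·(cos105°, sin105°) = (-0.7765, 2.8978)
|BD| = 6.4626
circle(B,4.00) ∩ circle(D,10.00): a=-3.2677, h=2.3070
  candidates: C₊=(-2.6628,6.4251) cross=14.909; C₋=(-4.7317,2.3010) cross=-14.909
  mode + wants cross > 0 → take C=(-2.6628,6.4251) (cross=14.909)
ex = (C−B)/|BC| = (-0.4716,0.8818); ey = (-0.8818,-0.4716)
P = B + -1.94·ex + 2.93·ey = (-2.4453,-0.1947)

-2.45 -0.19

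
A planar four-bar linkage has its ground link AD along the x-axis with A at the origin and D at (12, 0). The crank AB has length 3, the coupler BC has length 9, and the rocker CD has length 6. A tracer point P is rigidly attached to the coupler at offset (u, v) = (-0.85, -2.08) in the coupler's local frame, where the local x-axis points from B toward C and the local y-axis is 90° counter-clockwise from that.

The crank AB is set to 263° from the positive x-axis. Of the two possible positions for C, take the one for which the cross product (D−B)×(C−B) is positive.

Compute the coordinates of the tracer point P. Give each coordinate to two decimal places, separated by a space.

A=(0,0), D=(12.00,0)
B = A + 3.00·(cos263°, sin263°) = (-0.3656, -2.9776)
|BD| = 12.7191
circle(B,9.00) ∩ circle(D,6.00): a=8.1285, h=3.8635
  candidates: C₊=(6.6325,2.6815) cross=49.141; C₋=(8.4415,-4.8309) cross=-49.141
  mode + wants cross > 0 → take C=(6.6325,2.6815) (cross=49.141)
ex = (C−B)/|BC| = (0.7776,0.6288); ey = (-0.6288,0.7776)
P = B + -0.85·ex + -2.08·ey = (0.2813,-5.1295)

0.28 -5.13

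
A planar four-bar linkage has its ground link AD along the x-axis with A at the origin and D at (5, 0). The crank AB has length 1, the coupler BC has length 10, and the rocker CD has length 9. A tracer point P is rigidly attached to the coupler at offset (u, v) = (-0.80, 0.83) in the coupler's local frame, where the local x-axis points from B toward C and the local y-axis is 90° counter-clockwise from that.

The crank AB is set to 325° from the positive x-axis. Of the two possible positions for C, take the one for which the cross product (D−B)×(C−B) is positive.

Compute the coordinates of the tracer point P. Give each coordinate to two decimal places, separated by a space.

-0.22 -1.08

A=(0,0), D=(5.00,0)
B = A + 1.00·(cos325°, sin325°) = (0.8192, -0.5736)
|BD| = 4.2200
circle(B,10.00) ∩ circle(D,9.00): a=4.3612, h=8.9989
  candidates: C₊=(3.9168,8.9346) cross=37.975; C₋=(6.3630,-8.8962) cross=-37.975
  mode + wants cross > 0 → take C=(3.9168,8.9346) (cross=37.975)
ex = (C−B)/|BC| = (0.3098,0.9508); ey = (-0.9508,0.3098)
P = B + -0.80·ex + 0.83·ey = (-0.2178,-1.0771)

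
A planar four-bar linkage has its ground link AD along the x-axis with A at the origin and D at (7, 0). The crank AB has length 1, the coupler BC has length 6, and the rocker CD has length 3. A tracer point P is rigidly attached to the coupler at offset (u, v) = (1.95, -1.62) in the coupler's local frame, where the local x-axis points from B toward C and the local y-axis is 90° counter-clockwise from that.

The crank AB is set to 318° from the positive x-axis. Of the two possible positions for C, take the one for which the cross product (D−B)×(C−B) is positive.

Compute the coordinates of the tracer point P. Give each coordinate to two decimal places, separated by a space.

3.27 -0.91

A=(0,0), D=(7.00,0)
B = A + 1.00·(cos318°, sin318°) = (0.7431, -0.6691)
|BD| = 6.2925
circle(B,6.00) ∩ circle(D,3.00): a=5.2917, h=2.8281
  candidates: C₊=(5.7041,2.7057) cross=17.796; C₋=(6.3055,-2.9185) cross=-17.796
  mode + wants cross > 0 → take C=(5.7041,2.7057) (cross=17.796)
ex = (C−B)/|BC| = (0.8268,0.5625); ey = (-0.5625,0.8268)
P = B + 1.95·ex + -1.62·ey = (3.2666,-0.9118)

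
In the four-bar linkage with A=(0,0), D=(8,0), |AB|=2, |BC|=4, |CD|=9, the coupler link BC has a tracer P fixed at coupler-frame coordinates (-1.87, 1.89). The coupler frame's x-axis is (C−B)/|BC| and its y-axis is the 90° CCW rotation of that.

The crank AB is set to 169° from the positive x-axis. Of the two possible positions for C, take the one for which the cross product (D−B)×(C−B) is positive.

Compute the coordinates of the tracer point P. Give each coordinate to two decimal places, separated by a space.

-4.51 -0.39

A=(0,0), D=(8.00,0)
B = A + 2.00·(cos169°, sin169°) = (-1.9633, 0.3816)
|BD| = 9.9706
circle(B,4.00) ∩ circle(D,9.00): a=1.7257, h=3.6086
  candidates: C₊=(-0.1007,3.9215) cross=35.980; C₋=(-0.3770,-3.2904) cross=-35.980
  mode + wants cross > 0 → take C=(-0.1007,3.9215) (cross=35.980)
ex = (C−B)/|BC| = (0.4656,0.8850); ey = (-0.8850,0.4656)
P = B + -1.87·ex + 1.89·ey = (-4.5066,-0.3932)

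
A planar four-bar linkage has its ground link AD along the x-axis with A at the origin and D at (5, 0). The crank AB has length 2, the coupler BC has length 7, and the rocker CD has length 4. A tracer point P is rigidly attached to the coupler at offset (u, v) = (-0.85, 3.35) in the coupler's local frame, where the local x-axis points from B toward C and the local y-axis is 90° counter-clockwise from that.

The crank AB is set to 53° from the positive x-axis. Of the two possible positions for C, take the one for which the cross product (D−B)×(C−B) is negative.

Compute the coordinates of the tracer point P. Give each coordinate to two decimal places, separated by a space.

3.36 4.30

A=(0,0), D=(5.00,0)
B = A + 2.00·(cos53°, sin53°) = (1.2036, 1.5973)
|BD| = 4.1187
circle(B,7.00) ∩ circle(D,4.00): a=6.0655, h=3.4943
  candidates: C₊=(8.1495,2.4659) cross=14.392; C₋=(5.4393,-3.9758) cross=-14.392
  mode - wants cross < 0 → take C=(5.4393,-3.9758) (cross=-14.392)
ex = (C−B)/|BC| = (0.6051,-0.7962); ey = (0.7962,0.6051)
P = B + -0.85·ex + 3.35·ey = (3.3564,4.3011)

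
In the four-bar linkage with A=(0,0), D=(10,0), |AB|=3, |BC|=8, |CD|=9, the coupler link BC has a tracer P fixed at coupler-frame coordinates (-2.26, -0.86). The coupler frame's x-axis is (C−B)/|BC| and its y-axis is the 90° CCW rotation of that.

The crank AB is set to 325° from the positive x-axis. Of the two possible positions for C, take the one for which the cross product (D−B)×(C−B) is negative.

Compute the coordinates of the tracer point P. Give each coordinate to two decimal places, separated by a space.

A=(0,0), D=(10.00,0)
B = A + 3.00·(cos325°, sin325°) = (2.4575, -1.7207)
|BD| = 7.7363
circle(B,8.00) ∩ circle(D,9.00): a=2.7695, h=7.5053
  candidates: C₊=(3.4882,6.2126) cross=58.064; C₋=(6.8269,-8.4221) cross=-58.064
  mode - wants cross < 0 → take C=(6.8269,-8.4221) (cross=-58.064)
ex = (C−B)/|BC| = (0.5462,-0.8377); ey = (0.8377,0.5462)
P = B + -2.26·ex + -0.86·ey = (0.5027,-0.2973)

0.50 -0.30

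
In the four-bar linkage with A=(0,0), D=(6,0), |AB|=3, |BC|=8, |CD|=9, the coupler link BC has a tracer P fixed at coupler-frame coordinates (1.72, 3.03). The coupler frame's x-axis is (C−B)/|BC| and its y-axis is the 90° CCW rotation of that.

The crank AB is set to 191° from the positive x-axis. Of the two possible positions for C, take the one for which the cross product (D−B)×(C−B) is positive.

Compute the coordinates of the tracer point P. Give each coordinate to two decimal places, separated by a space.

-5.08 2.18

A=(0,0), D=(6.00,0)
B = A + 3.00·(cos191°, sin191°) = (-2.9449, -0.5724)
|BD| = 8.9632
circle(B,8.00) ∩ circle(D,9.00): a=3.5333, h=7.1775
  candidates: C₊=(0.1228,6.8160) cross=64.333; C₋=(1.0396,-7.5096) cross=-64.333
  mode + wants cross > 0 → take C=(0.1228,6.8160) (cross=64.333)
ex = (C−B)/|BC| = (0.3835,0.9236); ey = (-0.9236,0.3835)
P = B + 1.72·ex + 3.03·ey = (-5.0837,2.1780)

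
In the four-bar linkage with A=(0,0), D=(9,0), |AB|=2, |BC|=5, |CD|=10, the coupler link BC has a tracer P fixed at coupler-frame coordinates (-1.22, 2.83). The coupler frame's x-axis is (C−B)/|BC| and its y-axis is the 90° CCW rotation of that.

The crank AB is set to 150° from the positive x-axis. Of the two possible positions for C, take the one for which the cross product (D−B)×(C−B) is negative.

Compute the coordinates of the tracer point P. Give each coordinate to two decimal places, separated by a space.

A=(0,0), D=(9.00,0)
B = A + 2.00·(cos150°, sin150°) = (-1.7321, 1.0000)
|BD| = 10.7785
circle(B,5.00) ∩ circle(D,10.00): a=1.9101, h=4.6208
  candidates: C₊=(0.5985,5.4236) cross=49.805; C₋=(-0.2589,-3.7780) cross=-49.805
  mode - wants cross < 0 → take C=(-0.2589,-3.7780) (cross=-49.805)
ex = (C−B)/|BC| = (0.2946,-0.9556); ey = (0.9556,0.2946)
P = B + -1.22·ex + 2.83·ey = (0.6129,2.9997)

0.61 3.00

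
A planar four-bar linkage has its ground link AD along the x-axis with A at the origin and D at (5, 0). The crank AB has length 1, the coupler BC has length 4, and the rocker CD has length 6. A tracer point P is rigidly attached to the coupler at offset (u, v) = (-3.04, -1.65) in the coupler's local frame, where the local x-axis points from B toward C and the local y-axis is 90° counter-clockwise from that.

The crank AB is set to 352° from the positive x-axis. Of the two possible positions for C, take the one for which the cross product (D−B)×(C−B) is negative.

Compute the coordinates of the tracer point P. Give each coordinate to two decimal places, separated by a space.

-0.39 3.03

A=(0,0), D=(5.00,0)
B = A + 1.00·(cos352°, sin352°) = (0.9903, -0.1392)
|BD| = 4.0121
circle(B,4.00) ∩ circle(D,6.00): a=-0.4864, h=3.9703
  candidates: C₊=(0.3665,3.8119) cross=15.930; C₋=(0.6419,-4.1240) cross=-15.930
  mode - wants cross < 0 → take C=(0.6419,-4.1240) (cross=-15.930)
ex = (C−B)/|BC| = (-0.0871,-0.9962); ey = (0.9962,-0.0871)
P = B + -3.04·ex + -1.65·ey = (-0.3887,3.0330)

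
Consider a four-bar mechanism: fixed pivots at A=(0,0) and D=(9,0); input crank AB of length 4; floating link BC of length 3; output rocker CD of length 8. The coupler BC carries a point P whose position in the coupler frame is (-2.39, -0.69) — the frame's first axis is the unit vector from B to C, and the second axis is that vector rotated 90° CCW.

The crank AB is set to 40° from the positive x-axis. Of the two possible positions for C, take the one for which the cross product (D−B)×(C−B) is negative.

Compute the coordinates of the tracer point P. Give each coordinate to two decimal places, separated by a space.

4.20 4.79

A=(0,0), D=(9.00,0)
B = A + 4.00·(cos40°, sin40°) = (3.0642, 2.5712)
|BD| = 6.4688
circle(B,3.00) ∩ circle(D,8.00): a=-1.0168, h=2.8224
  candidates: C₊=(3.2530,5.5652) cross=18.258; C₋=(1.0093,0.3854) cross=-18.258
  mode - wants cross < 0 → take C=(1.0093,0.3854) (cross=-18.258)
ex = (C−B)/|BC| = (-0.6850,-0.7286); ey = (0.7286,-0.6850)
P = B + -2.39·ex + -0.69·ey = (4.1985,4.7851)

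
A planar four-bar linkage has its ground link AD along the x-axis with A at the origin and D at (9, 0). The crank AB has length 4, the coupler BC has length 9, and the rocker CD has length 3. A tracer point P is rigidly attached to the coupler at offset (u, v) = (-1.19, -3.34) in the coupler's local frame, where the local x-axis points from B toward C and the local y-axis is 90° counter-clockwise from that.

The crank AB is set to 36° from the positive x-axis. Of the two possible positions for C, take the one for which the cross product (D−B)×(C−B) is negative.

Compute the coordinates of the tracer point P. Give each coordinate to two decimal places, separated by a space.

A=(0,0), D=(9.00,0)
B = A + 4.00·(cos36°, sin36°) = (3.2361, 2.3511)
|BD| = 6.2250
circle(B,9.00) ∩ circle(D,3.00): a=8.8956, h=1.3667
  candidates: C₊=(11.9890,0.2568) cross=8.508; C₋=(10.9566,-2.2741) cross=-8.508
  mode - wants cross < 0 → take C=(10.9566,-2.2741) (cross=-8.508)
ex = (C−B)/|BC| = (0.8578,-0.5139); ey = (0.5139,0.8578)
P = B + -1.19·ex + -3.34·ey = (0.4988,0.0975)

0.50 0.10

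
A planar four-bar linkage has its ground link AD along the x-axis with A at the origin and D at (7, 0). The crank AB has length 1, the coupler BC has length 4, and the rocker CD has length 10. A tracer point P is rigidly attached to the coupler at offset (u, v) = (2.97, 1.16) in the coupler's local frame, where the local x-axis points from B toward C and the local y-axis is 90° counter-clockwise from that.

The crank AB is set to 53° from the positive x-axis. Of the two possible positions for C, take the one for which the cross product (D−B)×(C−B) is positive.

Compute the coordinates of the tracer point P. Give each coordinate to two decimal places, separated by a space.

-2.39 1.91

A=(0,0), D=(7.00,0)
B = A + 1.00·(cos53°, sin53°) = (0.6018, 0.7986)
|BD| = 6.4478
circle(B,4.00) ∩ circle(D,10.00): a=-3.2899, h=2.2752
  candidates: C₊=(-2.3809,3.4638) cross=14.670; C₋=(-2.9446,-1.0516) cross=-14.670
  mode + wants cross > 0 → take C=(-2.3809,3.4638) (cross=14.670)
ex = (C−B)/|BC| = (-0.7457,0.6663); ey = (-0.6663,-0.7457)
P = B + 2.97·ex + 1.16·ey = (-2.3858,1.9125)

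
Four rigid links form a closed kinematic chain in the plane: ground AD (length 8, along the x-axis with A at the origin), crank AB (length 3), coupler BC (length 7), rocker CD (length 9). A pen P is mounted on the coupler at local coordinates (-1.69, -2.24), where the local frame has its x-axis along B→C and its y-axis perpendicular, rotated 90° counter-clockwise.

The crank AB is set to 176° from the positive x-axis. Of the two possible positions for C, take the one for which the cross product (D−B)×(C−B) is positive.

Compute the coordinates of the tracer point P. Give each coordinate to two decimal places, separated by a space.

-2.19 -2.48

A=(0,0), D=(8.00,0)
B = A + 3.00·(cos176°, sin176°) = (-2.9927, 0.2093)
|BD| = 10.9947
circle(B,7.00) ∩ circle(D,9.00): a=4.0421, h=5.7150
  candidates: C₊=(1.1574,5.8463) cross=62.835; C₋=(0.9399,-5.5817) cross=-62.835
  mode + wants cross > 0 → take C=(1.1574,5.8463) (cross=62.835)
ex = (C−B)/|BC| = (0.5929,0.8053); ey = (-0.8053,0.5929)
P = B + -1.69·ex + -2.24·ey = (-2.1908,-2.4797)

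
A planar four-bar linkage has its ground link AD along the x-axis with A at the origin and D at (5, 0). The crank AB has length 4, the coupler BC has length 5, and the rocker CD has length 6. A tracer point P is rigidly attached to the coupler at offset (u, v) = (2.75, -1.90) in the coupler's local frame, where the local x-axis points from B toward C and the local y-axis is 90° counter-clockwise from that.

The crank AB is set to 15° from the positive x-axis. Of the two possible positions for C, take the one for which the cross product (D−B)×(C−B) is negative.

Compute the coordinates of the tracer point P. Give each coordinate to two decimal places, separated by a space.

A=(0,0), D=(5.00,0)
B = A + 4.00·(cos15°, sin15°) = (3.8637, 1.0353)
|BD| = 1.5372
circle(B,5.00) ∩ circle(D,6.00): a=-2.8093, h=4.1361
  candidates: C₊=(4.5726,5.9848) cross=6.358; C₋=(-0.9986,-0.1301) cross=-6.358
  mode - wants cross < 0 → take C=(-0.9986,-0.1301) (cross=-6.358)
ex = (C−B)/|BC| = (-0.9725,-0.2331); ey = (0.2331,-0.9725)
P = B + 2.75·ex + -1.90·ey = (0.7466,2.2420)

0.75 2.24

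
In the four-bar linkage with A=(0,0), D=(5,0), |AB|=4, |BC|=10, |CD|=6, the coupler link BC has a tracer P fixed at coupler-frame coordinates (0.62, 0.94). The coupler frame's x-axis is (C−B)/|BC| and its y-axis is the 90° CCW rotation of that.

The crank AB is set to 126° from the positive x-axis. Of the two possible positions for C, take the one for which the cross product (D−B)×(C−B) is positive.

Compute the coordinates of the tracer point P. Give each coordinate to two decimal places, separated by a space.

A=(0,0), D=(5.00,0)
B = A + 4.00·(cos126°, sin126°) = (-2.3511, 3.2361)
|BD| = 8.0319
circle(B,10.00) ∩ circle(D,6.00): a=8.0001, h=5.9999
  candidates: C₊=(7.3882,5.5042) cross=48.191; C₋=(2.5535,-5.4786) cross=-48.191
  mode + wants cross > 0 → take C=(7.3882,5.5042) (cross=48.191)
ex = (C−B)/|BC| = (0.9739,0.2268); ey = (-0.2268,0.9739)
P = B + 0.62·ex + 0.94·ey = (-1.9605,4.2922)

-1.96 4.29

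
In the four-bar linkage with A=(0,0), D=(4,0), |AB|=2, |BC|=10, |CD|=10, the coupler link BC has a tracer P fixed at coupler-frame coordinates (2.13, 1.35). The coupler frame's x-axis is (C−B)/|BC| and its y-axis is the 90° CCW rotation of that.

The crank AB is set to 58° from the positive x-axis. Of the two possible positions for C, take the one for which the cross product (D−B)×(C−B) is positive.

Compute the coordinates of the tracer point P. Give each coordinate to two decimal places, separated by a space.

1.38 4.20

A=(0,0), D=(4.00,0)
B = A + 2.00·(cos58°, sin58°) = (1.0598, 1.6961)
|BD| = 3.3943
circle(B,10.00) ∩ circle(D,10.00): a=1.6972, h=9.8549
  candidates: C₊=(7.4543,9.3844) cross=33.451; C₋=(-2.3945,-7.6883) cross=-33.451
  mode + wants cross > 0 → take C=(7.4543,9.3844) (cross=33.451)
ex = (C−B)/|BC| = (0.6394,0.7688); ey = (-0.7688,0.6394)
P = B + 2.13·ex + 1.35·ey = (1.3839,4.1970)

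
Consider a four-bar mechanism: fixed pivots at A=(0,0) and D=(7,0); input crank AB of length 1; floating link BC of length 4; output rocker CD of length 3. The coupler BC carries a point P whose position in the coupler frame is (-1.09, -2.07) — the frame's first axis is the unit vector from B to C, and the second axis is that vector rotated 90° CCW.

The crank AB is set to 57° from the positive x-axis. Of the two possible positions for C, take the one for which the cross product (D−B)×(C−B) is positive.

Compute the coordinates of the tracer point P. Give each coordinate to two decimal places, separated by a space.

-0.13 -1.40

A=(0,0), D=(7.00,0)
B = A + 1.00·(cos57°, sin57°) = (0.5446, 0.8387)
|BD| = 6.5096
circle(B,4.00) ∩ circle(D,3.00): a=3.7925, h=1.2717
  candidates: C₊=(4.4693,1.6111) cross=8.278; C₋=(4.1417,-0.9110) cross=-8.278
  mode + wants cross > 0 → take C=(4.4693,1.6111) (cross=8.278)
ex = (C−B)/|BC| = (0.9812,0.1931); ey = (-0.1931,0.9812)
P = B + -1.09·ex + -2.07·ey = (-0.1251,-1.4029)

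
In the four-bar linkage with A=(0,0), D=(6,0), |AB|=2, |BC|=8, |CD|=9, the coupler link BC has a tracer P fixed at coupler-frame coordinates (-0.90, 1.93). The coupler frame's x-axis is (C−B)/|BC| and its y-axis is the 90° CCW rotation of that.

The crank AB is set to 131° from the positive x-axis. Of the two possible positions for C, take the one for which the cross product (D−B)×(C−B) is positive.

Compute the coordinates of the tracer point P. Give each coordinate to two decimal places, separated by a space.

A=(0,0), D=(6.00,0)
B = A + 2.00·(cos131°, sin131°) = (-1.3121, 1.5094)
|BD| = 7.4663
circle(B,8.00) ∩ circle(D,9.00): a=2.5947, h=7.5675
  candidates: C₊=(2.7589,8.3961) cross=56.501; C₋=(-0.3009,-6.4264) cross=-56.501
  mode + wants cross > 0 → take C=(2.7589,8.3961) (cross=56.501)
ex = (C−B)/|BC| = (0.5089,0.8608); ey = (-0.8608,0.5089)
P = B + -0.90·ex + 1.93·ey = (-3.4315,1.7168)

-3.43 1.72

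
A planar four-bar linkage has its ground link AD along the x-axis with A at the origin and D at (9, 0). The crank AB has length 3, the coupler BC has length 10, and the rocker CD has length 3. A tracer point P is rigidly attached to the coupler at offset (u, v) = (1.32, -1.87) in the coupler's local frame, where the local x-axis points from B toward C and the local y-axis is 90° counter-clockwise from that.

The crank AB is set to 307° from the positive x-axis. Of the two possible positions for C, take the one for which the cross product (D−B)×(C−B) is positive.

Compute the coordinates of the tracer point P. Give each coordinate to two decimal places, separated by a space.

3.89 -3.35

A=(0,0), D=(9.00,0)
B = A + 3.00·(cos307°, sin307°) = (1.8054, -2.3959)
|BD| = 7.5830
circle(B,10.00) ∩ circle(D,3.00): a=9.7918, h=2.0301
  candidates: C₊=(10.4542,2.6240) cross=15.394; C₋=(11.7370,-1.2283) cross=-15.394
  mode + wants cross > 0 → take C=(10.4542,2.6240) (cross=15.394)
ex = (C−B)/|BC| = (0.8649,0.5020); ey = (-0.5020,0.8649)
P = B + 1.32·ex + -1.87·ey = (3.8858,-3.3506)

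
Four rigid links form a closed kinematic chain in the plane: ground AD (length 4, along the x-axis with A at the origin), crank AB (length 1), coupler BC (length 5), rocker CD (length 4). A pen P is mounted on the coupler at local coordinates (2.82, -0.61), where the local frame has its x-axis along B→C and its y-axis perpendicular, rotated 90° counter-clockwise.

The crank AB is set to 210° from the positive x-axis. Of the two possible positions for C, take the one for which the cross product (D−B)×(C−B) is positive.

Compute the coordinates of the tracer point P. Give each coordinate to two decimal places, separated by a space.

1.30 1.41

A=(0,0), D=(4.00,0)
B = A + 1.00·(cos210°, sin210°) = (-0.8660, -0.5000)
|BD| = 4.8916
circle(B,5.00) ∩ circle(D,4.00): a=3.3658, h=3.6975
  candidates: C₊=(2.1042,3.5222) cross=18.087; C₋=(2.8600,-3.8341) cross=-18.087
  mode + wants cross > 0 → take C=(2.1042,3.5222) (cross=18.087)
ex = (C−B)/|BC| = (0.5940,0.8044); ey = (-0.8044,0.5940)
P = B + 2.82·ex + -0.61·ey = (1.2999,1.4062)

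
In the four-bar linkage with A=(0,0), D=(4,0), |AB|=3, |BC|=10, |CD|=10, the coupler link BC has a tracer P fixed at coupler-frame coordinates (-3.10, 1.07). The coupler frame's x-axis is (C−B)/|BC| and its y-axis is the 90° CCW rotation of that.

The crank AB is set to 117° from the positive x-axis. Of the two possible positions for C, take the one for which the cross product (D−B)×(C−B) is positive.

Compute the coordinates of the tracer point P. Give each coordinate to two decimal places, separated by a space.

-4.28 1.18

A=(0,0), D=(4.00,0)
B = A + 3.00·(cos117°, sin117°) = (-1.3620, 2.6730)
|BD| = 5.9913
circle(B,10.00) ∩ circle(D,10.00): a=2.9957, h=9.5408
  candidates: C₊=(5.5756,9.8751) cross=57.162; C₋=(-2.9376,-7.2021) cross=-57.162
  mode + wants cross > 0 → take C=(5.5756,9.8751) (cross=57.162)
ex = (C−B)/|BC| = (0.6938,0.7202); ey = (-0.7202,0.6938)
P = B + -3.10·ex + 1.07·ey = (-4.2832,1.1827)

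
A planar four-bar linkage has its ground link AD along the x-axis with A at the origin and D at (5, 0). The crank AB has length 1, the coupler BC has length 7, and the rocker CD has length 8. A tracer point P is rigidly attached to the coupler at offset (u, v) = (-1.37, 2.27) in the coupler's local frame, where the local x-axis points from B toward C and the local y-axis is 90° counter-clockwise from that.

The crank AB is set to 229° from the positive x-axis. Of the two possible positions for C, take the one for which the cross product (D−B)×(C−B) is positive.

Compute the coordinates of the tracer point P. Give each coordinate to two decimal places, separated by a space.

-3.04 -1.92

A=(0,0), D=(5.00,0)
B = A + 1.00·(cos229°, sin229°) = (-0.6561, -0.7547)
|BD| = 5.7062
circle(B,7.00) ∩ circle(D,8.00): a=1.5387, h=6.8288
  candidates: C₊=(-0.0340,6.2176) cross=38.966; C₋=(1.7723,-7.3200) cross=-38.966
  mode + wants cross > 0 → take C=(-0.0340,6.2176) (cross=38.966)
ex = (C−B)/|BC| = (0.0889,0.9960); ey = (-0.9960,0.0889)
P = B + -1.37·ex + 2.27·ey = (-3.0388,-1.9176)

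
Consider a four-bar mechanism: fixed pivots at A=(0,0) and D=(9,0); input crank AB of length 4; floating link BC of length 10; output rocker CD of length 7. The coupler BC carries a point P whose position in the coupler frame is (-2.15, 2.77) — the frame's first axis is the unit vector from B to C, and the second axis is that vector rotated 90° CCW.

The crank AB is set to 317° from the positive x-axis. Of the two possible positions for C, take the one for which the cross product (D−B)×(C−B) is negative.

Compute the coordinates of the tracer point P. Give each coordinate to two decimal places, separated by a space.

A=(0,0), D=(9.00,0)
B = A + 4.00·(cos317°, sin317°) = (2.9254, -2.7280)
|BD| = 6.6590
circle(B,10.00) ∩ circle(D,7.00): a=7.1589, h=6.9821
  candidates: C₊=(6.5956,6.5741) cross=46.494; C₋=(12.3164,-6.1645) cross=-46.494
  mode - wants cross < 0 → take C=(12.3164,-6.1645) (cross=-46.494)
ex = (C−B)/|BC| = (0.9391,-0.3437); ey = (0.3437,0.9391)
P = B + -2.15·ex + 2.77·ey = (1.8583,0.6122)

1.86 0.61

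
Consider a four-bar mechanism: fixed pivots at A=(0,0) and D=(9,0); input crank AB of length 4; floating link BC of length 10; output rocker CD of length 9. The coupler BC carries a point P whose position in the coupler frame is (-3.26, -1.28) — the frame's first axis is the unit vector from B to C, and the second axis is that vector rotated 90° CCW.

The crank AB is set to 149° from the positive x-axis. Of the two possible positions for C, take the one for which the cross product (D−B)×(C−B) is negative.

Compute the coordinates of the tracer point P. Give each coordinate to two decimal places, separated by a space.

-6.36 3.97

A=(0,0), D=(9.00,0)
B = A + 4.00·(cos149°, sin149°) = (-3.4287, 2.0602)
|BD| = 12.5983
circle(B,10.00) ∩ circle(D,9.00): a=7.0532, h=7.0889
  candidates: C₊=(4.6888,7.9002) cross=89.308; C₋=(2.3704,-6.0867) cross=-89.308
  mode - wants cross < 0 → take C=(2.3704,-6.0867) (cross=-89.308)
ex = (C−B)/|BC| = (0.5799,-0.8147); ey = (0.8147,0.5799)
P = B + -3.26·ex + -1.28·ey = (-6.3620,3.9738)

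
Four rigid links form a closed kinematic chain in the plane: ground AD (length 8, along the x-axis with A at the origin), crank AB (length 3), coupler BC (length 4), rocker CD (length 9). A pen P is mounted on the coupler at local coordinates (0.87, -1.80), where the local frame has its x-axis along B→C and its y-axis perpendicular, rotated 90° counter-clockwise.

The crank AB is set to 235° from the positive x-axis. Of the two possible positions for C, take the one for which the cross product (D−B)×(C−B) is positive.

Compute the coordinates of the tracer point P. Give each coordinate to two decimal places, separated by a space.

A=(0,0), D=(8.00,0)
B = A + 3.00·(cos235°, sin235°) = (-1.7207, -2.4575)
|BD| = 10.0265
circle(B,4.00) ∩ circle(D,9.00): a=1.7719, h=3.5861
  candidates: C₊=(-0.8818,1.4536) cross=35.957; C₋=(0.8761,-5.4999) cross=-35.957
  mode + wants cross > 0 → take C=(-0.8818,1.4536) (cross=35.957)
ex = (C−B)/|BC| = (0.2097,0.9778); ey = (-0.9778,0.2097)
P = B + 0.87·ex + -1.80·ey = (0.2217,-1.9843)

0.22 -1.98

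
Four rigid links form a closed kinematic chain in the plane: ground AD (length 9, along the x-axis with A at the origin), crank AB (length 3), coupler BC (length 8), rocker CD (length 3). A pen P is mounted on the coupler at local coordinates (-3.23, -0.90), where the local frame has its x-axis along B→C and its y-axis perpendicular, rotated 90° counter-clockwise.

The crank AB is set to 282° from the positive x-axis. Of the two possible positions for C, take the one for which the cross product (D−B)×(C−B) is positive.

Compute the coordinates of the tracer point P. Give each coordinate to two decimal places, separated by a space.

-1.32 -5.66

A=(0,0), D=(9.00,0)
B = A + 3.00·(cos282°, sin282°) = (0.6237, -2.9344)
|BD| = 8.8754
circle(B,8.00) ∩ circle(D,3.00): a=7.5362, h=2.6845
  candidates: C₊=(6.8485,2.0907) cross=23.826; C₋=(8.6236,-2.9763) cross=-23.826
  mode + wants cross > 0 → take C=(6.8485,2.0907) (cross=23.826)
ex = (C−B)/|BC| = (0.7781,0.6281); ey = (-0.6281,0.7781)
P = B + -3.23·ex + -0.90·ey = (-1.3242,-5.6636)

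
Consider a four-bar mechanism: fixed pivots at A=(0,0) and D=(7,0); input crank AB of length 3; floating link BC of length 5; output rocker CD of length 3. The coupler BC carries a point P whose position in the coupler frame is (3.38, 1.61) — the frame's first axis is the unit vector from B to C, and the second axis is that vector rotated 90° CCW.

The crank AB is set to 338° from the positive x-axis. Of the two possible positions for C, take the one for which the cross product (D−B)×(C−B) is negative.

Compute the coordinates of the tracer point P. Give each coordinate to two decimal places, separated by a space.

6.52 -0.87

A=(0,0), D=(7.00,0)
B = A + 3.00·(cos338°, sin338°) = (2.7816, -1.1238)
|BD| = 4.3656
circle(B,5.00) ∩ circle(D,3.00): a=4.0153, h=2.9795
  candidates: C₊=(5.8945,2.7889) cross=13.007; C₋=(7.4285,-2.9692) cross=-13.007
  mode - wants cross < 0 → take C=(7.4285,-2.9692) (cross=-13.007)
ex = (C−B)/|BC| = (0.9294,-0.3691); ey = (0.3691,0.9294)
P = B + 3.38·ex + 1.61·ey = (6.5171,-0.8750)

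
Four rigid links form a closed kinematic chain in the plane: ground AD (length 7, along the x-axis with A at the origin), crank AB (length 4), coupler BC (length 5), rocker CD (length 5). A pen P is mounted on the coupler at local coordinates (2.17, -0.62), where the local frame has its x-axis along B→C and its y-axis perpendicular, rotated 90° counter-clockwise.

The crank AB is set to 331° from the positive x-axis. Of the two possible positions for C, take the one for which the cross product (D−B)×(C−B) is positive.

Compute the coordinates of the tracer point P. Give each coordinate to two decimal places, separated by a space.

A=(0,0), D=(7.00,0)
B = A + 4.00·(cos331°, sin331°) = (3.4985, -1.9392)
|BD| = 4.0027
circle(B,5.00) ∩ circle(D,5.00): a=2.0013, h=4.5820
  candidates: C₊=(3.0293,3.0387) cross=18.340; C₋=(7.4692,-4.9779) cross=-18.340
  mode + wants cross > 0 → take C=(3.0293,3.0387) (cross=18.340)
ex = (C−B)/|BC| = (-0.0938,0.9956); ey = (-0.9956,-0.0938)
P = B + 2.17·ex + -0.62·ey = (3.9121,0.2794)

3.91 0.28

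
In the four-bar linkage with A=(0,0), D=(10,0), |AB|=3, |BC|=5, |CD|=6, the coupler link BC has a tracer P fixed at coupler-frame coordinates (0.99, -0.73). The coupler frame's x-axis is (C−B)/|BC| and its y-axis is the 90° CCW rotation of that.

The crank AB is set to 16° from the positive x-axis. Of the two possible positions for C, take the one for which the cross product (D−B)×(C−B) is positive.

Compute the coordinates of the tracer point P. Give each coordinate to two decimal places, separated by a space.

A=(0,0), D=(10.00,0)
B = A + 3.00·(cos16°, sin16°) = (2.8838, 0.8269)
|BD| = 7.1641
circle(B,5.00) ∩ circle(D,6.00): a=2.8143, h=4.1327
  candidates: C₊=(6.1563,4.6072) cross=29.607; C₋=(5.2023,-3.6030) cross=-29.607
  mode + wants cross > 0 → take C=(6.1563,4.6072) (cross=29.607)
ex = (C−B)/|BC| = (0.6545,0.7561); ey = (-0.7561,0.6545)
P = B + 0.99·ex + -0.73·ey = (4.0837,1.0976)

4.08 1.10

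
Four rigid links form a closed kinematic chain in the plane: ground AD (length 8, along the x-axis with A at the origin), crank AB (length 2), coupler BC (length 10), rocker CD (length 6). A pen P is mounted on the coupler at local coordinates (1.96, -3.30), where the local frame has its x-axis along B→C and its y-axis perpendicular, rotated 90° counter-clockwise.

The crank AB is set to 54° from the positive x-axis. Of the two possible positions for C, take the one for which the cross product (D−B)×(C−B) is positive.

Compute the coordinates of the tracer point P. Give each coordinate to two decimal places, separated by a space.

4.26 -0.66

A=(0,0), D=(8.00,0)
B = A + 2.00·(cos54°, sin54°) = (1.1756, 1.6180)
|BD| = 7.0136
circle(B,10.00) ∩ circle(D,6.00): a=8.0694, h=5.9064
  candidates: C₊=(10.3899,5.5035) cross=41.425; C₋=(7.6647,-5.9906) cross=-41.425
  mode + wants cross > 0 → take C=(10.3899,5.5035) (cross=41.425)
ex = (C−B)/|BC| = (0.9214,0.3885); ey = (-0.3885,0.9214)
P = B + 1.96·ex + -3.30·ey = (4.2638,-0.6611)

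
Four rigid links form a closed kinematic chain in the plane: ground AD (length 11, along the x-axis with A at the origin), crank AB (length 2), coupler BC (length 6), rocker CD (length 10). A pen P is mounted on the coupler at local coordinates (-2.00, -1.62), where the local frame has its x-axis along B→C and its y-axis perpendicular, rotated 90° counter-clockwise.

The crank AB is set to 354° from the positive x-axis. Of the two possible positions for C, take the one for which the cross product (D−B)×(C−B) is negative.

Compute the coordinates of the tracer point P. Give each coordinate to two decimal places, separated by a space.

0.03 1.46

A=(0,0), D=(11.00,0)
B = A + 2.00·(cos354°, sin354°) = (1.9890, -0.2091)
|BD| = 9.0134
circle(B,6.00) ∩ circle(D,10.00): a=0.9564, h=5.9233
  candidates: C₊=(2.8078,5.7348) cross=53.389; C₋=(3.0826,-6.1086) cross=-53.389
  mode - wants cross < 0 → take C=(3.0826,-6.1086) (cross=-53.389)
ex = (C−B)/|BC| = (0.1823,-0.9833); ey = (0.9833,0.1823)
P = B + -2.00·ex + -1.62·ey = (0.0317,1.4622)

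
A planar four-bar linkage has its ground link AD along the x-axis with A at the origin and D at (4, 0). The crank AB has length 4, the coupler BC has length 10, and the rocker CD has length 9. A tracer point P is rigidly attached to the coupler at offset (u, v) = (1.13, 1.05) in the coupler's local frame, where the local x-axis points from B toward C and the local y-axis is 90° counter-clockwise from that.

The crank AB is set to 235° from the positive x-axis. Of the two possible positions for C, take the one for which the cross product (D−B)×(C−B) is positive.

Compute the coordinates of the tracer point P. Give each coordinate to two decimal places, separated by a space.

A=(0,0), D=(4.00,0)
B = A + 4.00·(cos235°, sin235°) = (-2.2943, -3.2766)
|BD| = 7.0961
circle(B,10.00) ∩ circle(D,9.00): a=4.8868, h=8.7246
  candidates: C₊=(-1.9882,6.7187) cross=61.911; C₋=(6.0689,-8.7590) cross=-61.911
  mode + wants cross > 0 → take C=(-1.9882,6.7187) (cross=61.911)
ex = (C−B)/|BC| = (0.0306,0.9995); ey = (-0.9995,0.0306)
P = B + 1.13·ex + 1.05·ey = (-3.3092,-2.1150)

-3.31 -2.12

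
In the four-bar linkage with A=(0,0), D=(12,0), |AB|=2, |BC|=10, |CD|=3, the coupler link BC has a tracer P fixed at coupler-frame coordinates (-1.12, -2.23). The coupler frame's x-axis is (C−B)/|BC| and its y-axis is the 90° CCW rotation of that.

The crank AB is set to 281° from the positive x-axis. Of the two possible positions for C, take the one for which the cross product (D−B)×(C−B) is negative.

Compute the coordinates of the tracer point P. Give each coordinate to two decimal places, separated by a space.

-0.86 -4.13

A=(0,0), D=(12.00,0)
B = A + 2.00·(cos281°, sin281°) = (0.3816, -1.9633)
|BD| = 11.7831
circle(B,10.00) ∩ circle(D,3.00): a=9.7530, h=2.2088
  candidates: C₊=(9.6303,1.8397) cross=26.026; C₋=(10.3663,-2.5162) cross=-26.026
  mode - wants cross < 0 → take C=(10.3663,-2.5162) (cross=-26.026)
ex = (C−B)/|BC| = (0.9985,-0.0553); ey = (0.0553,0.9985)
P = B + -1.12·ex + -2.23·ey = (-0.8600,-4.1279)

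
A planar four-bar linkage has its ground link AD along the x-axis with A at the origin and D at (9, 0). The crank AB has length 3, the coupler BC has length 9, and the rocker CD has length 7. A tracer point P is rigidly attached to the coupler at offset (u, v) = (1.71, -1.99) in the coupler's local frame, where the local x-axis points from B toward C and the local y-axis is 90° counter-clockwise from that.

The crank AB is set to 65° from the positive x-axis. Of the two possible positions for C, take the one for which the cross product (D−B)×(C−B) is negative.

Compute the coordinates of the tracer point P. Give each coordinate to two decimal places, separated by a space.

0.10 0.37

A=(0,0), D=(9.00,0)
B = A + 3.00·(cos65°, sin65°) = (1.2679, 2.7189)
|BD| = 8.1963
circle(B,9.00) ∩ circle(D,7.00): a=6.0502, h=6.6629
  candidates: C₊=(9.1858,6.9975) cross=54.611; C₋=(4.7652,-5.5737) cross=-54.611
  mode - wants cross < 0 → take C=(4.7652,-5.5737) (cross=-54.611)
ex = (C−B)/|BC| = (0.3886,-0.9214); ey = (0.9214,0.3886)
P = B + 1.71·ex + -1.99·ey = (0.0988,0.3700)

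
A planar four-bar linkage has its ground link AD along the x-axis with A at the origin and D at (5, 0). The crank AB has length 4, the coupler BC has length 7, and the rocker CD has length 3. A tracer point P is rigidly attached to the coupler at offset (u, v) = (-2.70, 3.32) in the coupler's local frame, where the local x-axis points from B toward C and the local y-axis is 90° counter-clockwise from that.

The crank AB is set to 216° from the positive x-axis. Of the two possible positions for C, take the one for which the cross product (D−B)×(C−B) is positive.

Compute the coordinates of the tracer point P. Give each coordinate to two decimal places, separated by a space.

A=(0,0), D=(5.00,0)
B = A + 4.00·(cos216°, sin216°) = (-3.2361, -2.3511)
|BD| = 8.5651
circle(B,7.00) ∩ circle(D,3.00): a=6.6176, h=2.2820
  candidates: C₊=(2.5009,1.6597) cross=19.545; C₋=(3.7537,-2.7289) cross=-19.545
  mode + wants cross > 0 → take C=(2.5009,1.6597) (cross=19.545)
ex = (C−B)/|BC| = (0.8196,0.5730); ey = (-0.5730,0.8196)
P = B + -2.70·ex + 3.32·ey = (-7.3512,-1.1772)

-7.35 -1.18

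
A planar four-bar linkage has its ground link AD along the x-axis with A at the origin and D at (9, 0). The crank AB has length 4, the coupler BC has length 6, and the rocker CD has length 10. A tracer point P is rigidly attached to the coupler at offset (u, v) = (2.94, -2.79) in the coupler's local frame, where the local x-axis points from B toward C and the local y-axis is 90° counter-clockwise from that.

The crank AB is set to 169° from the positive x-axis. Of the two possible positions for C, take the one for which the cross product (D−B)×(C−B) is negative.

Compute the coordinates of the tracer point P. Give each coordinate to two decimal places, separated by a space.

A=(0,0), D=(9.00,0)
B = A + 4.00·(cos169°, sin169°) = (-3.9265, 0.7632)
|BD| = 12.9490
circle(B,6.00) ∩ circle(D,10.00): a=4.0033, h=4.4692
  candidates: C₊=(0.3332,4.9887) cross=57.872; C₋=(-0.1936,-3.9342) cross=-57.872
  mode - wants cross < 0 → take C=(-0.1936,-3.9342) (cross=-57.872)
ex = (C−B)/|BC| = (0.6221,-0.7829); ey = (0.7829,0.6221)
P = B + 2.94·ex + -2.79·ey = (-4.2817,-3.2743)

-4.28 -3.27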